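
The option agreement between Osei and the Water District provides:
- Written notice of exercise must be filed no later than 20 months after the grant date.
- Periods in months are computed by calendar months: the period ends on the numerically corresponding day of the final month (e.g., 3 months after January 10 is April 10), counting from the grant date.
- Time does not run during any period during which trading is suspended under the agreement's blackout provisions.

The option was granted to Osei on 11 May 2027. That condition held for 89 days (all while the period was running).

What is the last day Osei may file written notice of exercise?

April 10, 2029

20 months after 11 May 2027 is January 11, 2029.
Tolling adds 89 days: January 11, 2029 + 89 days = April 10, 2029.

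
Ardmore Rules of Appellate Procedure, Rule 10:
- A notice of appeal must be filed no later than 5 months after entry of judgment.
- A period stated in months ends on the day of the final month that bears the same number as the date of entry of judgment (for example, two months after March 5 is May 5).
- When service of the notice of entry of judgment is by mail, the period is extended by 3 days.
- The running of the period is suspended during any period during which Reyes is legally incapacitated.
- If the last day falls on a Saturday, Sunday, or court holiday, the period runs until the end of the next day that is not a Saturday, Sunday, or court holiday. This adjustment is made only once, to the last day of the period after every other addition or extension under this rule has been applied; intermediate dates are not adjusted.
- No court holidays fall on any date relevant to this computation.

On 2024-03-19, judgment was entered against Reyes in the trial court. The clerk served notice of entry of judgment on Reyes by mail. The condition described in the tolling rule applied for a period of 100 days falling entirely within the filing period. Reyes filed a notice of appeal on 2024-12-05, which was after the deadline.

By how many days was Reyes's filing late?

3 days

5 months after 2024-03-19 is August 19, 2024.
Service was by mail, adding 3 days: August 19, 2024 + 3 days = August 22, 2024.
Tolling adds 100 days: August 22, 2024 + 100 days = November 30, 2024.
November 30, 2024 is Saturday; December 1, 2024 is Sunday. The next qualifying day is December 2, 2024.
The deadline is December 2, 2024; from December 2, 2024 to December 5, 2024 is 3 days.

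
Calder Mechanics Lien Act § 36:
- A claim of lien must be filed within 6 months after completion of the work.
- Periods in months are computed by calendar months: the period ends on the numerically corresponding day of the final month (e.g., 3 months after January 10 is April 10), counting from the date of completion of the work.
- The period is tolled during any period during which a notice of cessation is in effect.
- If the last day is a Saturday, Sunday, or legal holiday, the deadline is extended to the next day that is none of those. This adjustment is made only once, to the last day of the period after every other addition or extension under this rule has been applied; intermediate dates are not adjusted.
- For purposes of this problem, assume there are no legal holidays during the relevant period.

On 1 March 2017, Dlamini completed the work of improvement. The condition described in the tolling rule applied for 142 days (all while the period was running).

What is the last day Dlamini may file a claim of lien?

6 months after 1 March 2017 is September 1, 2017.
Tolling adds 142 days: September 1, 2017 + 142 days = January 21, 2018.
January 21, 2018 is Sunday. The next qualifying day is January 22, 2018.

January 22, 2018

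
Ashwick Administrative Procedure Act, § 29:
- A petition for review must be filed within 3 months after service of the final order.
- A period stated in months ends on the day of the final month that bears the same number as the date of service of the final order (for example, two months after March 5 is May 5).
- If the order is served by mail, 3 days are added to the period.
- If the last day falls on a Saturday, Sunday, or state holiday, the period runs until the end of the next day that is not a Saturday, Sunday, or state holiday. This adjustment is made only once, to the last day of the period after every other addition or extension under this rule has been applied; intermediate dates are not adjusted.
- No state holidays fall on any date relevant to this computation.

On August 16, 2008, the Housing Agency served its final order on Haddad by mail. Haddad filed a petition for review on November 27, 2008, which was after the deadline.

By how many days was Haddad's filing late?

3 months after August 16, 2008 is November 16, 2008.
Service was by mail, adding 3 days: November 16, 2008 + 3 days = November 19, 2008.
November 19, 2008 is a Wednesday and not a state holiday, so no extension applies.
The deadline is November 19, 2008; from November 19, 2008 to November 27, 2008 is 8 days.

8 days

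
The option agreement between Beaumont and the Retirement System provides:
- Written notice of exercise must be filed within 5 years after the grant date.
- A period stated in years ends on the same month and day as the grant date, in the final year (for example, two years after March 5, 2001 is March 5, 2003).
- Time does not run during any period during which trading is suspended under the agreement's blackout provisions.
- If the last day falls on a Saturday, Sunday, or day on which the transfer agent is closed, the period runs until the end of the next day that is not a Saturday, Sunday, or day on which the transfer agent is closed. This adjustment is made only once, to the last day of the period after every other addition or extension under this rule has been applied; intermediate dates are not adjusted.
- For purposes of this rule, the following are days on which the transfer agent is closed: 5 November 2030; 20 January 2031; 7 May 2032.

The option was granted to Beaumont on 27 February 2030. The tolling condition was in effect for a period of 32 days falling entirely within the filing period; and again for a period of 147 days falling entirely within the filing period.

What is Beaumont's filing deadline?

5 years after 27 February 2030 is February 27, 2035.
Tolling adds 32 days: February 27, 2035 + 32 days = March 31, 2035.
Tolling adds 147 days: March 31, 2035 + 147 days = August 25, 2035.
August 25, 2035 is Saturday; August 26, 2035 is Sunday. The next qualifying day is August 27, 2035.

August 27, 2035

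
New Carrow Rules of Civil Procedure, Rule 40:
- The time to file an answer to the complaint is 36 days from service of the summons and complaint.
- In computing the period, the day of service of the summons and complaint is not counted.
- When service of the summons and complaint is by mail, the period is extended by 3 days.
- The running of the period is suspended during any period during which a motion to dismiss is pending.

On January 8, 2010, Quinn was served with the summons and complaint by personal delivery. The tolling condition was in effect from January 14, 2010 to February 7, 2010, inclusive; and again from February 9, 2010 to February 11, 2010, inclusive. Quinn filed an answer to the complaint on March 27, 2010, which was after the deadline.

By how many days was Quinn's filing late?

36 days after January 8, 2010 is February 13, 2010.
Service was not by mail, so no mail extension applies.
From January 14, 2010 through February 7, 2010 inclusive is 25 days; tolling adds 25 days: February 13, 2010 + 25 days = March 10, 2010.
From February 9, 2010 through February 11, 2010 inclusive is 3 days; tolling adds 3 days: March 10, 2010 + 3 days = March 13, 2010.
The deadline is March 13, 2010; from March 13, 2010 to March 27, 2010 is 14 days.

14 days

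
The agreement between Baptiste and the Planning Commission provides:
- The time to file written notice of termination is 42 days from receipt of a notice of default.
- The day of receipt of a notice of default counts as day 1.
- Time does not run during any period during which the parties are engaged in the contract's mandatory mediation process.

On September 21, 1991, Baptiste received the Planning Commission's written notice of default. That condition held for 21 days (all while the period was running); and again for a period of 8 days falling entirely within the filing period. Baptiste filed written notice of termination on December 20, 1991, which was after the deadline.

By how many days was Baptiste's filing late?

20 days

Counting September 21, 1991 as day 1, day 42 is November 1, 1991.
Tolling adds 21 days: November 1, 1991 + 21 days = November 22, 1991.
Tolling adds 8 days: November 22, 1991 + 8 days = November 30, 1991.
The deadline is November 30, 1991; from November 30, 1991 to December 20, 1991 is 20 days.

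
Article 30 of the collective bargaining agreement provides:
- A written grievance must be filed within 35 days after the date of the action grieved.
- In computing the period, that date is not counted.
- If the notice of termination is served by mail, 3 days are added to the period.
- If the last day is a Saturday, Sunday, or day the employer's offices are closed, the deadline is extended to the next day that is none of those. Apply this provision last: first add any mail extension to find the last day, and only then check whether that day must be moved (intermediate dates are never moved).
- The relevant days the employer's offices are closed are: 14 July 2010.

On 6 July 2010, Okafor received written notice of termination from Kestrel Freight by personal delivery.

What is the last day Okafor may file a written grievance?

August 10, 2010

35 days after 6 July 2010 is August 10, 2010.
Service was not by mail, so no mail extension applies.
August 10, 2010 is a Tuesday and not a day the employer's offices are closed, so no extension applies.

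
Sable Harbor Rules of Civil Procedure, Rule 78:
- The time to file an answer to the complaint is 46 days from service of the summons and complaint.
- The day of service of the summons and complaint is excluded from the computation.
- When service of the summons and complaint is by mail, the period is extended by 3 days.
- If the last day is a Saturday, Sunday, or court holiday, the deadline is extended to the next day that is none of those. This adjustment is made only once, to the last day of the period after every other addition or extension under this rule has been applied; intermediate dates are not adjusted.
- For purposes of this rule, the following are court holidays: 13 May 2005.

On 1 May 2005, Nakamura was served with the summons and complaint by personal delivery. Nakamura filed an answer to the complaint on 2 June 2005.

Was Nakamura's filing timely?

Yes

46 days after 1 May 2005 is June 16, 2005.
Service was not by mail, so no mail extension applies.
June 16, 2005 is a Thursday and not a court holiday, so no extension applies.
The deadline is June 16, 2005; the filing on June 2, 2005 is on or before that date.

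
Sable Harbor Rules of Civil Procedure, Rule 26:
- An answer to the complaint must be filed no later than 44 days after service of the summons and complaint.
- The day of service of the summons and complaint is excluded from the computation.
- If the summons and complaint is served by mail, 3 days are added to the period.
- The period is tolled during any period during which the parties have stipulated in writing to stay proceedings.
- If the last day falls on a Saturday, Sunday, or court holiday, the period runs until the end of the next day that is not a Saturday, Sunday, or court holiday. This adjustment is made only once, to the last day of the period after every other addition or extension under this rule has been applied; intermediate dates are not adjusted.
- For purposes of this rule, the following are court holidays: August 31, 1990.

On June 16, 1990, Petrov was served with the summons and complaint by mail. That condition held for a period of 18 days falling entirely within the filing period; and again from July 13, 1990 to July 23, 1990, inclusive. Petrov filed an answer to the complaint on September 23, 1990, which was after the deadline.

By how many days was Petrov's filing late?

44 days after June 16, 1990 is July 30, 1990.
Service was by mail, adding 3 days: July 30, 1990 + 3 days = August 2, 1990.
Tolling adds 18 days: August 2, 1990 + 18 days = August 20, 1990.
From July 13, 1990 through July 23, 1990 inclusive is 11 days; tolling adds 11 days: August 20, 1990 + 11 days = August 31, 1990.
August 31, 1990 is a listed holiday; September 1, 1990 is Saturday; September 2, 1990 is Sunday. The next qualifying day is September 3, 1990.
The deadline is September 3, 1990; from September 3, 1990 to September 23, 1990 is 20 days.

20 days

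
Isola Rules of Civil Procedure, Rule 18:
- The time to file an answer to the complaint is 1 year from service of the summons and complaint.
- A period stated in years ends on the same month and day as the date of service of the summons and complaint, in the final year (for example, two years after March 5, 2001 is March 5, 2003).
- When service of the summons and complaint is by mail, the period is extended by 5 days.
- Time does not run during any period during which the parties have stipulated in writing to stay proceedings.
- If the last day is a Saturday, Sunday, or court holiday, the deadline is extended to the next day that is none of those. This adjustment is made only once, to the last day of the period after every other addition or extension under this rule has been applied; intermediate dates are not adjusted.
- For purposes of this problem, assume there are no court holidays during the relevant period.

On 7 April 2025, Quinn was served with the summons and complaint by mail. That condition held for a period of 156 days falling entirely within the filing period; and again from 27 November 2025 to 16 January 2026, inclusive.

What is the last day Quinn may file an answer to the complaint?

November 5, 2026

1 year after 7 April 2025 is April 7, 2026.
Service was by mail, adding 5 days: April 7, 2026 + 5 days = April 12, 2026.
Tolling adds 156 days: April 12, 2026 + 156 days = September 15, 2026.
From November 27, 2025 through January 16, 2026 inclusive is 51 days; tolling adds 51 days: September 15, 2026 + 51 days = November 5, 2026.
November 5, 2026 is a Thursday and not a court holiday, so no extension applies.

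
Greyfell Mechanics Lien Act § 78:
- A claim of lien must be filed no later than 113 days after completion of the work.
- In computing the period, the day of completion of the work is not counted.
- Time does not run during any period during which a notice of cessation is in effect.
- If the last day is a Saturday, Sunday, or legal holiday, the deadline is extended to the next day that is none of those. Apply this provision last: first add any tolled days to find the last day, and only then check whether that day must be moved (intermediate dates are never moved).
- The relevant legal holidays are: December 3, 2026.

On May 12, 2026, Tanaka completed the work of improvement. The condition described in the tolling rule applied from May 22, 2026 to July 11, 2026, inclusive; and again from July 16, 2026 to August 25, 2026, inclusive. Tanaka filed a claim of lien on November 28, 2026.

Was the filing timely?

Yes

113 days after May 12, 2026 is September 2, 2026.
From May 22, 2026 through July 11, 2026 inclusive is 51 days; tolling adds 51 days: September 2, 2026 + 51 days = October 23, 2026.
From July 16, 2026 through August 25, 2026 inclusive is 41 days; tolling adds 41 days: October 23, 2026 + 41 days = December 3, 2026.
December 3, 2026 is a listed holiday. The next qualifying day is December 4, 2026.
The deadline is December 4, 2026; the filing on November 28, 2026 is on or before that date.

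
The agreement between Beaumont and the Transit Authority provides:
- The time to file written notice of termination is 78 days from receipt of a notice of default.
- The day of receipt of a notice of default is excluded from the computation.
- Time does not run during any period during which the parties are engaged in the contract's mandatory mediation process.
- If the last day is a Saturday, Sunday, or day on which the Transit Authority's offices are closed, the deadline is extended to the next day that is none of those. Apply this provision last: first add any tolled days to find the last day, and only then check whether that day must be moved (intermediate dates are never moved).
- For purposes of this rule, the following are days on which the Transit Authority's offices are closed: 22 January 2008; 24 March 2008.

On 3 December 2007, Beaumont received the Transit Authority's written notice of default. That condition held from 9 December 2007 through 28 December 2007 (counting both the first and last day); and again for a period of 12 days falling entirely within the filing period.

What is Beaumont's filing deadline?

March 25, 2008

78 days after 3 December 2007 is February 19, 2008.
From December 9, 2007 through December 28, 2007 inclusive is 20 days; tolling adds 20 days: February 19, 2008 + 20 days = March 10, 2008.
Tolling adds 12 days: March 10, 2008 + 12 days = March 22, 2008.
March 22, 2008 is Saturday; March 23, 2008 is Sunday; March 24, 2008 is a listed holiday. The next qualifying day is March 25, 2008.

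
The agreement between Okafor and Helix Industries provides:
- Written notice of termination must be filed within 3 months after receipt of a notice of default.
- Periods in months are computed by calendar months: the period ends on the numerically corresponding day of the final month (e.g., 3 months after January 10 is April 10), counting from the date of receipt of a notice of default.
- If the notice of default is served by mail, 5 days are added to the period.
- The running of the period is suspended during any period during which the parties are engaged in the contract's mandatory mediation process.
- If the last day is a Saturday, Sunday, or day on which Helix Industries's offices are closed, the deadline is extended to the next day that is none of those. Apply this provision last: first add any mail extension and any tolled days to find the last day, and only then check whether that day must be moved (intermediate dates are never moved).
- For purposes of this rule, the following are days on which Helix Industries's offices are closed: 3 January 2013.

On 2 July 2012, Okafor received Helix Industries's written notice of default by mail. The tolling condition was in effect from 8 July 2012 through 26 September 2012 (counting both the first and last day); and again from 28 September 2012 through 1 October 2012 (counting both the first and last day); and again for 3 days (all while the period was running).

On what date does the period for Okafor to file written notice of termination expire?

January 4, 2013

3 months after 2 July 2012 is October 2, 2012.
Service was by mail, adding 5 days: October 2, 2012 + 5 days = October 7, 2012.
From July 8, 2012 through September 26, 2012 inclusive is 81 days; tolling adds 81 days: October 7, 2012 + 81 days = December 27, 2012.
From September 28, 2012 through October 1, 2012 inclusive is 4 days; tolling adds 4 days: December 27, 2012 + 4 days = December 31, 2012.
Tolling adds 3 days: December 31, 2012 + 3 days = January 3, 2013.
January 3, 2013 is a listed holiday. The next qualifying day is January 4, 2013.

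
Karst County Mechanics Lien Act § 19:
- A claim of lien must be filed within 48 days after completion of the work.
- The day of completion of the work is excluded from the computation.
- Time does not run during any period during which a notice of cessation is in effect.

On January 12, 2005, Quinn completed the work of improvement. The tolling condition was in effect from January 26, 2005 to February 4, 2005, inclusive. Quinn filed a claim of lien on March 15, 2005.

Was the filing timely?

48 days after January 12, 2005 is March 1, 2005.
From January 26, 2005 through February 4, 2005 inclusive is 10 days; tolling adds 10 days: March 1, 2005 + 10 days = March 11, 2005.
The deadline is March 11, 2005; the filing on March 15, 2005 is after that date.

No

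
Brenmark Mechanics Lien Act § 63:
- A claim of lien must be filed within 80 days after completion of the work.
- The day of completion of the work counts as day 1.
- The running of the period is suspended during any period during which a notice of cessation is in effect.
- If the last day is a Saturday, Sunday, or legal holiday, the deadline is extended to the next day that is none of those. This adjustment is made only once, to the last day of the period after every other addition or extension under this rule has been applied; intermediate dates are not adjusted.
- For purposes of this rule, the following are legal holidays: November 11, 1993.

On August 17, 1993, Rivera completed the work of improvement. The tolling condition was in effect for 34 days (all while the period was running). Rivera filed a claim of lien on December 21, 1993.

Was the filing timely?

No

Counting August 17, 1993 as day 1, day 80 is November 4, 1993.
Tolling adds 34 days: November 4, 1993 + 34 days = December 8, 1993.
December 8, 1993 is a Wednesday and not a legal holiday, so no extension applies.
The deadline is December 8, 1993; the filing on December 21, 1993 is after that date.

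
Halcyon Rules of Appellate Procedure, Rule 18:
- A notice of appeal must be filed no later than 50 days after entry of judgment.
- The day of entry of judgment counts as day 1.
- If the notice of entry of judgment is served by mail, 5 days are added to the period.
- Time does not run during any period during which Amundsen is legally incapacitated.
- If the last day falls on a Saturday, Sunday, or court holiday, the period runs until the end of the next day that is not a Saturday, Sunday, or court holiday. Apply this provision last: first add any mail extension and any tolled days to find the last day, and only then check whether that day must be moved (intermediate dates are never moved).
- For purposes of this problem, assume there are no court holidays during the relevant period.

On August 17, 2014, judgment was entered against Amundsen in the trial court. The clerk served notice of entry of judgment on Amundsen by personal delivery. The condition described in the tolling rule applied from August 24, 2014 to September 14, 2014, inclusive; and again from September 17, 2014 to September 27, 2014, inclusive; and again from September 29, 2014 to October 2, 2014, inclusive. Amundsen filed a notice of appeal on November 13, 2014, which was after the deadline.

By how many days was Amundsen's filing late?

2 days

Counting August 17, 2014 as day 1, day 50 is October 5, 2014.
Service was not by mail, so no mail extension applies.
From August 24, 2014 through September 14, 2014 inclusive is 22 days; tolling adds 22 days: October 5, 2014 + 22 days = October 27, 2014.
From September 17, 2014 through September 27, 2014 inclusive is 11 days; tolling adds 11 days: October 27, 2014 + 11 days = November 7, 2014.
From September 29, 2014 through October 2, 2014 inclusive is 4 days; tolling adds 4 days: November 7, 2014 + 4 days = November 11, 2014.
November 11, 2014 is a Tuesday and not a court holiday, so no extension applies.
The deadline is November 11, 2014; from November 11, 2014 to November 13, 2014 is 2 days.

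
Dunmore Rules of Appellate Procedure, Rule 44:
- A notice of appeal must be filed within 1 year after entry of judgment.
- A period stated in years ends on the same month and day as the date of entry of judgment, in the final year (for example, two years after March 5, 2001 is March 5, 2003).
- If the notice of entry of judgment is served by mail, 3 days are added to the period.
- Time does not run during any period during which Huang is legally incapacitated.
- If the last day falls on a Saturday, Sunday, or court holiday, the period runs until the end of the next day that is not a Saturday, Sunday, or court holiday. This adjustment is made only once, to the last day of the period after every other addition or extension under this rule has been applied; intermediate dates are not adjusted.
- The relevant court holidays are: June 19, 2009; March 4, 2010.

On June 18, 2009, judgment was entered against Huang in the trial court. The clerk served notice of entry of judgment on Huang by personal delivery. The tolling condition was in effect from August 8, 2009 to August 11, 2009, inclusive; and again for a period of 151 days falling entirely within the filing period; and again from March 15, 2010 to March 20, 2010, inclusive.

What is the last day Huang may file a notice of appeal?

November 26, 2010

1 year after June 18, 2009 is June 18, 2010.
Service was not by mail, so no mail extension applies.
From August 8, 2009 through August 11, 2009 inclusive is 4 days; tolling adds 4 days: June 18, 2010 + 4 days = June 22, 2010.
Tolling adds 151 days: June 22, 2010 + 151 days = November 20, 2010.
From March 15, 2010 through March 20, 2010 inclusive is 6 days; tolling adds 6 days: November 20, 2010 + 6 days = November 26, 2010.
November 26, 2010 is a Friday and not a court holiday, so no extension applies.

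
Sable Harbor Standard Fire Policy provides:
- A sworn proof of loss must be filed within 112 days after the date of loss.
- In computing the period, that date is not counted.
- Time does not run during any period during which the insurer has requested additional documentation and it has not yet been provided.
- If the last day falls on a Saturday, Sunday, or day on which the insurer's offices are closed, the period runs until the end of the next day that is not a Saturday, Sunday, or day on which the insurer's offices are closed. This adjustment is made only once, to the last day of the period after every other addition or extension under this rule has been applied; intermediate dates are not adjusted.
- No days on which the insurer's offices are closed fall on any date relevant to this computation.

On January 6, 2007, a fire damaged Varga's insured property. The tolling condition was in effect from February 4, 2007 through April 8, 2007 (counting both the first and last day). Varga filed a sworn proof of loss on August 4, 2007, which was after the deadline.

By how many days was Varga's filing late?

33 days

112 days after January 6, 2007 is April 28, 2007.
From February 4, 2007 through April 8, 2007 inclusive is 64 days; tolling adds 64 days: April 28, 2007 + 64 days = July 1, 2007.
July 1, 2007 is Sunday. The next qualifying day is July 2, 2007.
The deadline is July 2, 2007; from July 2, 2007 to August 4, 2007 is 33 days.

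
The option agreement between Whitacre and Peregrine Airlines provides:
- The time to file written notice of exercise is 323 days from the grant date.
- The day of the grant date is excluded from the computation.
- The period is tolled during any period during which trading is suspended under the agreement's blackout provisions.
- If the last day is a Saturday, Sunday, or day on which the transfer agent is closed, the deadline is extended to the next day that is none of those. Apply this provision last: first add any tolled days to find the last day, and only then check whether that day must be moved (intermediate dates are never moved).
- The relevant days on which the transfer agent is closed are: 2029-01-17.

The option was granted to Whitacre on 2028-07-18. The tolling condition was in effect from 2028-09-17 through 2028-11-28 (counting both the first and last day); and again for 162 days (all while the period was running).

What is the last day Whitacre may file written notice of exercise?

323 days after 2028-07-18 is June 6, 2029.
From September 17, 2028 through November 28, 2028 inclusive is 73 days; tolling adds 73 days: June 6, 2029 + 73 days = August 18, 2029.
Tolling adds 162 days: August 18, 2029 + 162 days = January 27, 2030.
January 27, 2030 is Sunday. The next qualifying day is January 28, 2030.

January 28, 2030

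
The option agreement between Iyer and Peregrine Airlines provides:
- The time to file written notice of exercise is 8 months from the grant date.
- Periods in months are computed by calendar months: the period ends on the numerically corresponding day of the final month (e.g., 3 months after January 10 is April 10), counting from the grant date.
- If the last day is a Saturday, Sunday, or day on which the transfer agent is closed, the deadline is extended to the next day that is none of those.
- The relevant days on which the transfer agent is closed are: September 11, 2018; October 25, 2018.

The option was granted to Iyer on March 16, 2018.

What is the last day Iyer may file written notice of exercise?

8 months after March 16, 2018 is November 16, 2018.
November 16, 2018 is a Friday and not a day on which the transfer agent is closed, so no extension applies.

November 16, 2018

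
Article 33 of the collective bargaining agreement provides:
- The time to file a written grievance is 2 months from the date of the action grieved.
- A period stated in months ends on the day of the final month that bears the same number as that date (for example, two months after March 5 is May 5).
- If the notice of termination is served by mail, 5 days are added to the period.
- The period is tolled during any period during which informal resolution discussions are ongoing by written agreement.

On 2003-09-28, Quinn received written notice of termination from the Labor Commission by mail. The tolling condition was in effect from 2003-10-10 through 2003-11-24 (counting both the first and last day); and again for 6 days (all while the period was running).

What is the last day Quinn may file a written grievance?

January 24, 2004

2 months after 2003-09-28 is November 28, 2003.
Service was by mail, adding 5 days: November 28, 2003 + 5 days = December 3, 2003.
From October 10, 2003 through November 24, 2003 inclusive is 46 days; tolling adds 46 days: December 3, 2003 + 46 days = January 18, 2004.
Tolling adds 6 days: January 18, 2004 + 6 days = January 24, 2004.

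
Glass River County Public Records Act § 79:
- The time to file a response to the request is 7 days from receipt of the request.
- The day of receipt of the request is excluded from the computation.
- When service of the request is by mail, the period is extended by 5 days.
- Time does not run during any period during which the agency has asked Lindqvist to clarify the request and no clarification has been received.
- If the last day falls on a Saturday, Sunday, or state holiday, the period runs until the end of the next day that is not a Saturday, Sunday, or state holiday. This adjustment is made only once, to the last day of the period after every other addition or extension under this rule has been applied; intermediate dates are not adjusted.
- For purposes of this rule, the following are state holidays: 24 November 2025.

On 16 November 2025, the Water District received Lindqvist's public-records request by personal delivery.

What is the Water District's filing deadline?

November 25, 2025

7 days after 16 November 2025 is November 23, 2025.
Service was not by mail, so no mail extension applies.
November 23, 2025 is Sunday; November 24, 2025 is a listed holiday. The next qualifying day is November 25, 2025.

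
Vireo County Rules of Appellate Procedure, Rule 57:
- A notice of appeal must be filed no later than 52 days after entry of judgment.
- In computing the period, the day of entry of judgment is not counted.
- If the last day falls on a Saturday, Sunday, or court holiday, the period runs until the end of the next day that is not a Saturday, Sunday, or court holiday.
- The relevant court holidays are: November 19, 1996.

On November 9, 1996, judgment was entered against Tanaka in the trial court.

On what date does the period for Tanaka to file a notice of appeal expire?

52 days after November 9, 1996 is December 31, 1996.
December 31, 1996 is a Tuesday and not a court holiday, so no extension applies.

December 31, 1996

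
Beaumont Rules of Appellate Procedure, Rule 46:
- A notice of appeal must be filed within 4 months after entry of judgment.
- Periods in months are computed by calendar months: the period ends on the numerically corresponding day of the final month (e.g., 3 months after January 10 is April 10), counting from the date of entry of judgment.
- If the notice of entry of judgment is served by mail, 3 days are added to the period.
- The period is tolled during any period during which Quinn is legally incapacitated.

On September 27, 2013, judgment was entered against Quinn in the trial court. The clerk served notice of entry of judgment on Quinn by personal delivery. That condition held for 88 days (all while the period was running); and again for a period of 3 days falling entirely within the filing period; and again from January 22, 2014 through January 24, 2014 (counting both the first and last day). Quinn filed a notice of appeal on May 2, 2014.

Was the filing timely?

No

4 months after September 27, 2013 is January 27, 2014.
Service was not by mail, so no mail extension applies.
Tolling adds 88 days: January 27, 2014 + 88 days = April 25, 2014.
Tolling adds 3 days: April 25, 2014 + 3 days = April 28, 2014.
From January 22, 2014 through January 24, 2014 inclusive is 3 days; tolling adds 3 days: April 28, 2014 + 3 days = May 1, 2014.
The deadline is May 1, 2014; the filing on May 2, 2014 is after that date.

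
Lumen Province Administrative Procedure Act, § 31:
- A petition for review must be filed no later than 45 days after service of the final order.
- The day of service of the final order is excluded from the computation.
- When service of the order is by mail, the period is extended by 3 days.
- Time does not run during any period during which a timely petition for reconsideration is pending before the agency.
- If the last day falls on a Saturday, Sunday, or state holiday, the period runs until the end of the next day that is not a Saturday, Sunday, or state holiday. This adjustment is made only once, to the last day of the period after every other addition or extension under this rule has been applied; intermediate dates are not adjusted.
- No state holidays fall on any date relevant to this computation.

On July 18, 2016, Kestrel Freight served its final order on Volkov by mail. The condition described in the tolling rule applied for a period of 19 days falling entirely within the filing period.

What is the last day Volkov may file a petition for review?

September 23, 2016

45 days after July 18, 2016 is September 1, 2016.
Service was by mail, adding 3 days: September 1, 2016 + 3 days = September 4, 2016.
Tolling adds 19 days: September 4, 2016 + 19 days = September 23, 2016.
September 23, 2016 is a Friday and not a state holiday, so no extension applies.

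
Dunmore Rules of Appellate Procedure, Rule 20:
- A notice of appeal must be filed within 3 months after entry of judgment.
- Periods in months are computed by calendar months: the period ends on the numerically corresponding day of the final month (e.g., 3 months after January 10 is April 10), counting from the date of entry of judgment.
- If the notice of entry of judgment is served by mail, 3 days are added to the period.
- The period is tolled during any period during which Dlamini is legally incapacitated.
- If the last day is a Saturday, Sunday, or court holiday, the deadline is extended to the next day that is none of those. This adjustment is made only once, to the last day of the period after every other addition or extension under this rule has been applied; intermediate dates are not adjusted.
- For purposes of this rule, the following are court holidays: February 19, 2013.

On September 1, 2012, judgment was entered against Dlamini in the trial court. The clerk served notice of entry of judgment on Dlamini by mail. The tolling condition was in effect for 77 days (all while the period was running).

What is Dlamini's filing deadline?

February 20, 2013

3 months after September 1, 2012 is December 1, 2012.
Service was by mail, adding 3 days: December 1, 2012 + 3 days = December 4, 2012.
Tolling adds 77 days: December 4, 2012 + 77 days = February 19, 2013.
February 19, 2013 is a listed holiday. The next qualifying day is February 20, 2013.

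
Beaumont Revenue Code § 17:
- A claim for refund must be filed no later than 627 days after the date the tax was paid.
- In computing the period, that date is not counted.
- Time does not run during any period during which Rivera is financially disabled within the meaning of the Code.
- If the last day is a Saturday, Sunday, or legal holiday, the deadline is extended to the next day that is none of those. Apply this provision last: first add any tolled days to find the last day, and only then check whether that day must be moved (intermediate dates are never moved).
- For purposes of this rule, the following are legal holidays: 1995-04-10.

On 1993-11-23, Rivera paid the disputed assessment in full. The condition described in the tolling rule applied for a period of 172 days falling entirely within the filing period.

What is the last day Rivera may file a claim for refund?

January 31, 1996

627 days after 1993-11-23 is August 12, 1995.
Tolling adds 172 days: August 12, 1995 + 172 days = January 31, 1996.
January 31, 1996 is a Wednesday and not a legal holiday, so no extension applies.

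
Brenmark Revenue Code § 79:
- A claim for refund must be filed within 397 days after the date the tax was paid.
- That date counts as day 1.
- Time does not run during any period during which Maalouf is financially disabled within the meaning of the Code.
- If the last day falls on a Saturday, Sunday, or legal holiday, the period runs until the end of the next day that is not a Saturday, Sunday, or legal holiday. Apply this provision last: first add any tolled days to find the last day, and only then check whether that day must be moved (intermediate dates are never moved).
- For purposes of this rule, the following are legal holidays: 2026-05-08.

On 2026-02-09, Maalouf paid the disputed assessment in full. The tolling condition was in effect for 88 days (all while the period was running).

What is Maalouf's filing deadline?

Counting 2026-02-09 as day 1, day 397 is March 12, 2027.
Tolling adds 88 days: March 12, 2027 + 88 days = June 8, 2027.
June 8, 2027 is a Tuesday and not a legal holiday, so no extension applies.

June 8, 2027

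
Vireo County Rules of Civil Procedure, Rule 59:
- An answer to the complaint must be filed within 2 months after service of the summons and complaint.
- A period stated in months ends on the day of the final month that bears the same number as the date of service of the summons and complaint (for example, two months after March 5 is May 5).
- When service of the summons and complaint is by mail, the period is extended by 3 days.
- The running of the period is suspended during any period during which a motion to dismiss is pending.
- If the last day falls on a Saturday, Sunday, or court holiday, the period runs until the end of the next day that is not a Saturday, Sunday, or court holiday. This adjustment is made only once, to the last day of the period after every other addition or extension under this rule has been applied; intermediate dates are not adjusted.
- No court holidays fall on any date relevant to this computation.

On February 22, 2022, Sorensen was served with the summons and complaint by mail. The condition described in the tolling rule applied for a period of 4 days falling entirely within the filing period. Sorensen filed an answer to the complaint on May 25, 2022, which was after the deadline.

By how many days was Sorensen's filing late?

26 days

2 months after February 22, 2022 is April 22, 2022.
Service was by mail, adding 3 days: April 22, 2022 + 3 days = April 25, 2022.
Tolling adds 4 days: April 25, 2022 + 4 days = April 29, 2022.
April 29, 2022 is a Friday and not a court holiday, so no extension applies.
The deadline is April 29, 2022; from April 29, 2022 to May 25, 2022 is 26 days.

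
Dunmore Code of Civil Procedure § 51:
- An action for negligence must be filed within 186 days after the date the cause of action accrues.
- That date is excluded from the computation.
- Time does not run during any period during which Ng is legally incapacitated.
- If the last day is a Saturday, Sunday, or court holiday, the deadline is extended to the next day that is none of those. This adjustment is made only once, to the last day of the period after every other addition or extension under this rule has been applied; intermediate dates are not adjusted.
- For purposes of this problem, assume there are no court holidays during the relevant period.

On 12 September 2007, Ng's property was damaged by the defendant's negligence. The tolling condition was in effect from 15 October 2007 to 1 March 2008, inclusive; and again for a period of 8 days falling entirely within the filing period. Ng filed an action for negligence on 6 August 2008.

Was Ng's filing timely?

Yes

186 days after 12 September 2007 is March 16, 2008.
From October 15, 2007 through March 1, 2008 inclusive is 139 days; tolling adds 139 days: March 16, 2008 + 139 days = August 2, 2008.
Tolling adds 8 days: August 2, 2008 + 8 days = August 10, 2008.
August 10, 2008 is Sunday. The next qualifying day is August 11, 2008.
The deadline is August 11, 2008; the filing on August 6, 2008 is on or before that date.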